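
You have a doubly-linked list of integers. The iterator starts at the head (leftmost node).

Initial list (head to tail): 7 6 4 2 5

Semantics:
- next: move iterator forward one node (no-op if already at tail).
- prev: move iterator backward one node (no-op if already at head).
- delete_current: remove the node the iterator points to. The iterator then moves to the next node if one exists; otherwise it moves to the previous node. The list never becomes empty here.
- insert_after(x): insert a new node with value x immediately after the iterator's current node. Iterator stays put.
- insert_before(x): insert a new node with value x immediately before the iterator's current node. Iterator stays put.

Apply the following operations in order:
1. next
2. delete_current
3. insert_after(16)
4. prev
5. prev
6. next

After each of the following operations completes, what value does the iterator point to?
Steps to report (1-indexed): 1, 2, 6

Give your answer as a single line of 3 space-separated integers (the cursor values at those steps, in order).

Answer: 6 4 4

Derivation:
After 1 (next): list=[7, 6, 4, 2, 5] cursor@6
After 2 (delete_current): list=[7, 4, 2, 5] cursor@4
After 3 (insert_after(16)): list=[7, 4, 16, 2, 5] cursor@4
After 4 (prev): list=[7, 4, 16, 2, 5] cursor@7
After 5 (prev): list=[7, 4, 16, 2, 5] cursor@7
After 6 (next): list=[7, 4, 16, 2, 5] cursor@4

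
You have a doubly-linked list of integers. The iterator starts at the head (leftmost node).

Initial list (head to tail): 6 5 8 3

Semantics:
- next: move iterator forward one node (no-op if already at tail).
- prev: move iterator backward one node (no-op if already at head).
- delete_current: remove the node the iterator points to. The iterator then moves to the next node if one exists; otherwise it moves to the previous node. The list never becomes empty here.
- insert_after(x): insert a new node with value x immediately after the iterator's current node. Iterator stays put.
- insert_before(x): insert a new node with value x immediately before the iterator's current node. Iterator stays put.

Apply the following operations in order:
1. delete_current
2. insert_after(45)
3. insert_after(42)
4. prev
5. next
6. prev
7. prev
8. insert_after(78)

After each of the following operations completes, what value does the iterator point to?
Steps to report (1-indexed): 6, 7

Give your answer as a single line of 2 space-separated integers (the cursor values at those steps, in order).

Answer: 5 5

Derivation:
After 1 (delete_current): list=[5, 8, 3] cursor@5
After 2 (insert_after(45)): list=[5, 45, 8, 3] cursor@5
After 3 (insert_after(42)): list=[5, 42, 45, 8, 3] cursor@5
After 4 (prev): list=[5, 42, 45, 8, 3] cursor@5
After 5 (next): list=[5, 42, 45, 8, 3] cursor@42
After 6 (prev): list=[5, 42, 45, 8, 3] cursor@5
After 7 (prev): list=[5, 42, 45, 8, 3] cursor@5
After 8 (insert_after(78)): list=[5, 78, 42, 45, 8, 3] cursor@5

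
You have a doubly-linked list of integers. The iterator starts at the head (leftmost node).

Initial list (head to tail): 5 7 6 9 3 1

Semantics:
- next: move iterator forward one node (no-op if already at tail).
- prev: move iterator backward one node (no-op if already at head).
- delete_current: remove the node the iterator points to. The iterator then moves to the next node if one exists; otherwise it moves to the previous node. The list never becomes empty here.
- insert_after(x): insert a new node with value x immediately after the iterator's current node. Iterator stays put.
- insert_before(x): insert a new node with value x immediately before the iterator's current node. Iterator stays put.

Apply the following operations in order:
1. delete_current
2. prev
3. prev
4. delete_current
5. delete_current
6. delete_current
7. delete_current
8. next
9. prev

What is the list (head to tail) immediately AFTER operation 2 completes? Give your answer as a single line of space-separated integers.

Answer: 7 6 9 3 1

Derivation:
After 1 (delete_current): list=[7, 6, 9, 3, 1] cursor@7
After 2 (prev): list=[7, 6, 9, 3, 1] cursor@7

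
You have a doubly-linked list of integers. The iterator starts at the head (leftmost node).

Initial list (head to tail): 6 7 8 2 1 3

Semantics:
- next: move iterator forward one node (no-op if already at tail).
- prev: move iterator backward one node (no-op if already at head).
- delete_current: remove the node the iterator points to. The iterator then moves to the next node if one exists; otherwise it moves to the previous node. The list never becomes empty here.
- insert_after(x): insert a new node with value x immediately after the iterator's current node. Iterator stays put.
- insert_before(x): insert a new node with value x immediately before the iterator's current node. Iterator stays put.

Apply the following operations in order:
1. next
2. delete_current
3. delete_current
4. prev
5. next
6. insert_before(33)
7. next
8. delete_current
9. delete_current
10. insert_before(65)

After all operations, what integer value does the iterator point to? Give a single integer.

After 1 (next): list=[6, 7, 8, 2, 1, 3] cursor@7
After 2 (delete_current): list=[6, 8, 2, 1, 3] cursor@8
After 3 (delete_current): list=[6, 2, 1, 3] cursor@2
After 4 (prev): list=[6, 2, 1, 3] cursor@6
After 5 (next): list=[6, 2, 1, 3] cursor@2
After 6 (insert_before(33)): list=[6, 33, 2, 1, 3] cursor@2
After 7 (next): list=[6, 33, 2, 1, 3] cursor@1
After 8 (delete_current): list=[6, 33, 2, 3] cursor@3
After 9 (delete_current): list=[6, 33, 2] cursor@2
After 10 (insert_before(65)): list=[6, 33, 65, 2] cursor@2

Answer: 2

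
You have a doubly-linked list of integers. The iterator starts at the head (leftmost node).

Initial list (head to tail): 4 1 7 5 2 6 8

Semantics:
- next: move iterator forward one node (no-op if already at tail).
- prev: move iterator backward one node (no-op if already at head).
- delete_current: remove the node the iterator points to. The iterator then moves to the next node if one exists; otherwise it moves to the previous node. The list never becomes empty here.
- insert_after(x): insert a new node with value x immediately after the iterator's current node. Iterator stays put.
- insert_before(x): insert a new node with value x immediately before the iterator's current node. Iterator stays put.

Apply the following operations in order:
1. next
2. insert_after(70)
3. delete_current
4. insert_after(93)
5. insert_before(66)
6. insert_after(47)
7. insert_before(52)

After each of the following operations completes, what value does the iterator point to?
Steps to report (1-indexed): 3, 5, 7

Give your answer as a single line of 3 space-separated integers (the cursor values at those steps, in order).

After 1 (next): list=[4, 1, 7, 5, 2, 6, 8] cursor@1
After 2 (insert_after(70)): list=[4, 1, 70, 7, 5, 2, 6, 8] cursor@1
After 3 (delete_current): list=[4, 70, 7, 5, 2, 6, 8] cursor@70
After 4 (insert_after(93)): list=[4, 70, 93, 7, 5, 2, 6, 8] cursor@70
After 5 (insert_before(66)): list=[4, 66, 70, 93, 7, 5, 2, 6, 8] cursor@70
After 6 (insert_after(47)): list=[4, 66, 70, 47, 93, 7, 5, 2, 6, 8] cursor@70
After 7 (insert_before(52)): list=[4, 66, 52, 70, 47, 93, 7, 5, 2, 6, 8] cursor@70

Answer: 70 70 70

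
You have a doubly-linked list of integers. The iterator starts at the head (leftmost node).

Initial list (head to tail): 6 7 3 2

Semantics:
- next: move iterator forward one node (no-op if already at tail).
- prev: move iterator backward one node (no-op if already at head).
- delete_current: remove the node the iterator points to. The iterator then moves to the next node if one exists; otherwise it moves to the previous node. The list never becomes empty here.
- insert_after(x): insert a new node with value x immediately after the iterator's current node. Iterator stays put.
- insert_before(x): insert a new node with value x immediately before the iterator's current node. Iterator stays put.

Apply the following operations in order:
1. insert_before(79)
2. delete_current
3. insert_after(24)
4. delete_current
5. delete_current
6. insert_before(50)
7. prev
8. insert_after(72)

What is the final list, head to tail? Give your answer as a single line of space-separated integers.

Answer: 79 50 72 3 2

Derivation:
After 1 (insert_before(79)): list=[79, 6, 7, 3, 2] cursor@6
After 2 (delete_current): list=[79, 7, 3, 2] cursor@7
After 3 (insert_after(24)): list=[79, 7, 24, 3, 2] cursor@7
After 4 (delete_current): list=[79, 24, 3, 2] cursor@24
After 5 (delete_current): list=[79, 3, 2] cursor@3
After 6 (insert_before(50)): list=[79, 50, 3, 2] cursor@3
After 7 (prev): list=[79, 50, 3, 2] cursor@50
After 8 (insert_after(72)): list=[79, 50, 72, 3, 2] cursor@50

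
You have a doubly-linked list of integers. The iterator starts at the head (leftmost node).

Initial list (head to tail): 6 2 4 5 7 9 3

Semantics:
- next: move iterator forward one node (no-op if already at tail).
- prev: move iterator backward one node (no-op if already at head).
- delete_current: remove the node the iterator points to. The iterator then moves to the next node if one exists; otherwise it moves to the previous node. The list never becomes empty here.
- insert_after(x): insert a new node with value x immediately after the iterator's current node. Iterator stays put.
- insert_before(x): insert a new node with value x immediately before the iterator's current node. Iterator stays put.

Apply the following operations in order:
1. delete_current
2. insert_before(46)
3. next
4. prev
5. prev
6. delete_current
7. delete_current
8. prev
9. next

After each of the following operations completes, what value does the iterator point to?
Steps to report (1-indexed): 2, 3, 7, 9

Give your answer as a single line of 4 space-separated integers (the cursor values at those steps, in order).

After 1 (delete_current): list=[2, 4, 5, 7, 9, 3] cursor@2
After 2 (insert_before(46)): list=[46, 2, 4, 5, 7, 9, 3] cursor@2
After 3 (next): list=[46, 2, 4, 5, 7, 9, 3] cursor@4
After 4 (prev): list=[46, 2, 4, 5, 7, 9, 3] cursor@2
After 5 (prev): list=[46, 2, 4, 5, 7, 9, 3] cursor@46
After 6 (delete_current): list=[2, 4, 5, 7, 9, 3] cursor@2
After 7 (delete_current): list=[4, 5, 7, 9, 3] cursor@4
After 8 (prev): list=[4, 5, 7, 9, 3] cursor@4
After 9 (next): list=[4, 5, 7, 9, 3] cursor@5

Answer: 2 4 4 5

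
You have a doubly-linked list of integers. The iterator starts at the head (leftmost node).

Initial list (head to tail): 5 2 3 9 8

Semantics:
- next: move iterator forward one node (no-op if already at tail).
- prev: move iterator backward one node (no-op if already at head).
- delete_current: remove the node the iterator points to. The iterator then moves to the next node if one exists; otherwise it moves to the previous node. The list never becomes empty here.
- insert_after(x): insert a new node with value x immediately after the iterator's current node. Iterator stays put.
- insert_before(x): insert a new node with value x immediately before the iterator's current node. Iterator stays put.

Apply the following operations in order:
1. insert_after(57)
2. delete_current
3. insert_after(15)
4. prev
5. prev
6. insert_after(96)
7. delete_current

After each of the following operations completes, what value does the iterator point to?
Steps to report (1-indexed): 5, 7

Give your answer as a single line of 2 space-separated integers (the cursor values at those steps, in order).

After 1 (insert_after(57)): list=[5, 57, 2, 3, 9, 8] cursor@5
After 2 (delete_current): list=[57, 2, 3, 9, 8] cursor@57
After 3 (insert_after(15)): list=[57, 15, 2, 3, 9, 8] cursor@57
After 4 (prev): list=[57, 15, 2, 3, 9, 8] cursor@57
After 5 (prev): list=[57, 15, 2, 3, 9, 8] cursor@57
After 6 (insert_after(96)): list=[57, 96, 15, 2, 3, 9, 8] cursor@57
After 7 (delete_current): list=[96, 15, 2, 3, 9, 8] cursor@96

Answer: 57 96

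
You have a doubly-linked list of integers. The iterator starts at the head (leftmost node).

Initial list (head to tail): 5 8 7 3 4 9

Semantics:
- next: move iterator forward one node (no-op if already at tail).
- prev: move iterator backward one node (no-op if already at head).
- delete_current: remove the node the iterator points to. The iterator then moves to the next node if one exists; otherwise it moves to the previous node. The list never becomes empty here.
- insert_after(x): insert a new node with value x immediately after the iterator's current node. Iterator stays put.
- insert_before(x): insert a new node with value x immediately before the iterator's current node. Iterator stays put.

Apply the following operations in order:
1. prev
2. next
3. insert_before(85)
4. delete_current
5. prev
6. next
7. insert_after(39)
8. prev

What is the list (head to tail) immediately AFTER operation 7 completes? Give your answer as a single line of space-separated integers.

After 1 (prev): list=[5, 8, 7, 3, 4, 9] cursor@5
After 2 (next): list=[5, 8, 7, 3, 4, 9] cursor@8
After 3 (insert_before(85)): list=[5, 85, 8, 7, 3, 4, 9] cursor@8
After 4 (delete_current): list=[5, 85, 7, 3, 4, 9] cursor@7
After 5 (prev): list=[5, 85, 7, 3, 4, 9] cursor@85
After 6 (next): list=[5, 85, 7, 3, 4, 9] cursor@7
After 7 (insert_after(39)): list=[5, 85, 7, 39, 3, 4, 9] cursor@7

Answer: 5 85 7 39 3 4 9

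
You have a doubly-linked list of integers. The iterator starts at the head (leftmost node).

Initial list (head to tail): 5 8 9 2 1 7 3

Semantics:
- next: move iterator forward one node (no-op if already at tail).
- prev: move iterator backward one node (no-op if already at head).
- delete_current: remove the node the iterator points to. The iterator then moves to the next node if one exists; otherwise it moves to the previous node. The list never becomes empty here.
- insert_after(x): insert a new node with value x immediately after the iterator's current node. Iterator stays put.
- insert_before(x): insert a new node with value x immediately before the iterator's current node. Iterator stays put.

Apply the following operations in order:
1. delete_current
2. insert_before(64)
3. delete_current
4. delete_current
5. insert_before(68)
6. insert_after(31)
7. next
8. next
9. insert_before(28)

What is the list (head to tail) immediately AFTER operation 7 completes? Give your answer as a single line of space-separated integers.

Answer: 64 68 2 31 1 7 3

Derivation:
After 1 (delete_current): list=[8, 9, 2, 1, 7, 3] cursor@8
After 2 (insert_before(64)): list=[64, 8, 9, 2, 1, 7, 3] cursor@8
After 3 (delete_current): list=[64, 9, 2, 1, 7, 3] cursor@9
After 4 (delete_current): list=[64, 2, 1, 7, 3] cursor@2
After 5 (insert_before(68)): list=[64, 68, 2, 1, 7, 3] cursor@2
After 6 (insert_after(31)): list=[64, 68, 2, 31, 1, 7, 3] cursor@2
After 7 (next): list=[64, 68, 2, 31, 1, 7, 3] cursor@31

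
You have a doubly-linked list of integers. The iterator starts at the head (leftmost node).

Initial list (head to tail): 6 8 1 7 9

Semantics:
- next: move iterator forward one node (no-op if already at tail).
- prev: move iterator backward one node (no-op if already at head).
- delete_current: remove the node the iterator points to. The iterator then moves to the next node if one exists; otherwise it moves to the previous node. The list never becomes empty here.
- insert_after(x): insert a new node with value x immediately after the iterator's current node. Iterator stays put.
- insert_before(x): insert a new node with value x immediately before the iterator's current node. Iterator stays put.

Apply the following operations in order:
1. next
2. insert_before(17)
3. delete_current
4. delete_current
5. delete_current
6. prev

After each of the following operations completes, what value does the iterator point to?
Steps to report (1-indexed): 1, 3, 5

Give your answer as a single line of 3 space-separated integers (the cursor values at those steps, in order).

Answer: 8 1 9

Derivation:
After 1 (next): list=[6, 8, 1, 7, 9] cursor@8
After 2 (insert_before(17)): list=[6, 17, 8, 1, 7, 9] cursor@8
After 3 (delete_current): list=[6, 17, 1, 7, 9] cursor@1
After 4 (delete_current): list=[6, 17, 7, 9] cursor@7
After 5 (delete_current): list=[6, 17, 9] cursor@9
After 6 (prev): list=[6, 17, 9] cursor@17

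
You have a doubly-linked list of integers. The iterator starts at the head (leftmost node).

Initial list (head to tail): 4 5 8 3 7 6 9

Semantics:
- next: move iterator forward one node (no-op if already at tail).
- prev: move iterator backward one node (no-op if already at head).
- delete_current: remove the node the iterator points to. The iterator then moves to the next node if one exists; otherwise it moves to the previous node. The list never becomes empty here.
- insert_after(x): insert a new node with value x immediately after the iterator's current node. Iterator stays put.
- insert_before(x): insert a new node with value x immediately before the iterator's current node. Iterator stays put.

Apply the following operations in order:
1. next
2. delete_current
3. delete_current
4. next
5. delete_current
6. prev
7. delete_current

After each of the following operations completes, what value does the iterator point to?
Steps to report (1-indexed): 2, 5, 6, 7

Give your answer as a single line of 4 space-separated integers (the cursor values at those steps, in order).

After 1 (next): list=[4, 5, 8, 3, 7, 6, 9] cursor@5
After 2 (delete_current): list=[4, 8, 3, 7, 6, 9] cursor@8
After 3 (delete_current): list=[4, 3, 7, 6, 9] cursor@3
After 4 (next): list=[4, 3, 7, 6, 9] cursor@7
After 5 (delete_current): list=[4, 3, 6, 9] cursor@6
After 6 (prev): list=[4, 3, 6, 9] cursor@3
After 7 (delete_current): list=[4, 6, 9] cursor@6

Answer: 8 6 3 6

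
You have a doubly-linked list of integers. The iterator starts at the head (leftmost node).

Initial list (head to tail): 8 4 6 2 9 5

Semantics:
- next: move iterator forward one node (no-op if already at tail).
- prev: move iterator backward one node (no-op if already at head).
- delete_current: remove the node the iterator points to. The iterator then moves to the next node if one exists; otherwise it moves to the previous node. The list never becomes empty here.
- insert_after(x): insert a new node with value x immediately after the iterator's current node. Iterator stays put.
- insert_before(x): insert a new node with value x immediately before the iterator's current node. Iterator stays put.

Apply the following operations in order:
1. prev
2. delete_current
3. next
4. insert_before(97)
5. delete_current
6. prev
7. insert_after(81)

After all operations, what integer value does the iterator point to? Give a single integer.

Answer: 97

Derivation:
After 1 (prev): list=[8, 4, 6, 2, 9, 5] cursor@8
After 2 (delete_current): list=[4, 6, 2, 9, 5] cursor@4
After 3 (next): list=[4, 6, 2, 9, 5] cursor@6
After 4 (insert_before(97)): list=[4, 97, 6, 2, 9, 5] cursor@6
After 5 (delete_current): list=[4, 97, 2, 9, 5] cursor@2
After 6 (prev): list=[4, 97, 2, 9, 5] cursor@97
After 7 (insert_after(81)): list=[4, 97, 81, 2, 9, 5] cursor@97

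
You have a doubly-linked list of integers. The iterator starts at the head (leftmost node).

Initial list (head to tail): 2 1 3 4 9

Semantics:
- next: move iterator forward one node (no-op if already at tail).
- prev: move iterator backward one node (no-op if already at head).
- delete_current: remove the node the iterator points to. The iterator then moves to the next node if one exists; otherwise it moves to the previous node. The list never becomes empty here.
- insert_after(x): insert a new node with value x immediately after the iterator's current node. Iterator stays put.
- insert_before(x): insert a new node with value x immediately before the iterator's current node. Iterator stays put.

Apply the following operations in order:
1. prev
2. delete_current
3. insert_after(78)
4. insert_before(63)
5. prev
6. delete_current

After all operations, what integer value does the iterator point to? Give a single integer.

Answer: 1

Derivation:
After 1 (prev): list=[2, 1, 3, 4, 9] cursor@2
After 2 (delete_current): list=[1, 3, 4, 9] cursor@1
After 3 (insert_after(78)): list=[1, 78, 3, 4, 9] cursor@1
After 4 (insert_before(63)): list=[63, 1, 78, 3, 4, 9] cursor@1
After 5 (prev): list=[63, 1, 78, 3, 4, 9] cursor@63
After 6 (delete_current): list=[1, 78, 3, 4, 9] cursor@1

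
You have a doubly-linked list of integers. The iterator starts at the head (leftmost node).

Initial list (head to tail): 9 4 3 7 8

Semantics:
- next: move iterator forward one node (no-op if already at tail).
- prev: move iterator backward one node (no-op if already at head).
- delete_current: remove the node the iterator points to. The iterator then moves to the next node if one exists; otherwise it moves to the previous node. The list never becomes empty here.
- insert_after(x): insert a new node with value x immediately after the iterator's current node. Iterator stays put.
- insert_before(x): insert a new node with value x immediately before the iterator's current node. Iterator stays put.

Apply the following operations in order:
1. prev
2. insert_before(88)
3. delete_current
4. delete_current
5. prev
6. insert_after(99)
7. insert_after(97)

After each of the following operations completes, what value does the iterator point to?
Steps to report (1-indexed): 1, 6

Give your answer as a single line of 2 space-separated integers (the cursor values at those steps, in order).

After 1 (prev): list=[9, 4, 3, 7, 8] cursor@9
After 2 (insert_before(88)): list=[88, 9, 4, 3, 7, 8] cursor@9
After 3 (delete_current): list=[88, 4, 3, 7, 8] cursor@4
After 4 (delete_current): list=[88, 3, 7, 8] cursor@3
After 5 (prev): list=[88, 3, 7, 8] cursor@88
After 6 (insert_after(99)): list=[88, 99, 3, 7, 8] cursor@88
After 7 (insert_after(97)): list=[88, 97, 99, 3, 7, 8] cursor@88

Answer: 9 88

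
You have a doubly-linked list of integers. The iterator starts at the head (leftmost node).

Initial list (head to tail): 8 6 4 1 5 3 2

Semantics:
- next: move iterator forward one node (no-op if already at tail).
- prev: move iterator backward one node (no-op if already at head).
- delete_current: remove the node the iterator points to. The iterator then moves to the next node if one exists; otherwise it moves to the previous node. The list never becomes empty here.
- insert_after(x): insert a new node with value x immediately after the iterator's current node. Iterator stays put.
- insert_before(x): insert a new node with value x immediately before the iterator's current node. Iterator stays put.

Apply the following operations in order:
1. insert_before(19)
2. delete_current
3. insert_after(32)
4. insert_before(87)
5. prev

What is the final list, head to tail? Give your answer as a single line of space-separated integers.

After 1 (insert_before(19)): list=[19, 8, 6, 4, 1, 5, 3, 2] cursor@8
After 2 (delete_current): list=[19, 6, 4, 1, 5, 3, 2] cursor@6
After 3 (insert_after(32)): list=[19, 6, 32, 4, 1, 5, 3, 2] cursor@6
After 4 (insert_before(87)): list=[19, 87, 6, 32, 4, 1, 5, 3, 2] cursor@6
After 5 (prev): list=[19, 87, 6, 32, 4, 1, 5, 3, 2] cursor@87

Answer: 19 87 6 32 4 1 5 3 2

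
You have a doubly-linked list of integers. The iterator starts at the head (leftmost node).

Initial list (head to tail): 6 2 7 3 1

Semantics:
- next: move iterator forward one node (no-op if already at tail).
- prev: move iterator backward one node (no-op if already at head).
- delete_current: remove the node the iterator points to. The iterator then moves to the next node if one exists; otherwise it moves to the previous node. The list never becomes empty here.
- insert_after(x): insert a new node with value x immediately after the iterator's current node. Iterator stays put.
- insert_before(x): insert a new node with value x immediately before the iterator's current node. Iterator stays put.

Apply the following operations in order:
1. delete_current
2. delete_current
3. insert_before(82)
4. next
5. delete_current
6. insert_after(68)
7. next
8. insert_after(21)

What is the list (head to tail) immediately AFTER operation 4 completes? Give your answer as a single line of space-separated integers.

After 1 (delete_current): list=[2, 7, 3, 1] cursor@2
After 2 (delete_current): list=[7, 3, 1] cursor@7
After 3 (insert_before(82)): list=[82, 7, 3, 1] cursor@7
After 4 (next): list=[82, 7, 3, 1] cursor@3

Answer: 82 7 3 1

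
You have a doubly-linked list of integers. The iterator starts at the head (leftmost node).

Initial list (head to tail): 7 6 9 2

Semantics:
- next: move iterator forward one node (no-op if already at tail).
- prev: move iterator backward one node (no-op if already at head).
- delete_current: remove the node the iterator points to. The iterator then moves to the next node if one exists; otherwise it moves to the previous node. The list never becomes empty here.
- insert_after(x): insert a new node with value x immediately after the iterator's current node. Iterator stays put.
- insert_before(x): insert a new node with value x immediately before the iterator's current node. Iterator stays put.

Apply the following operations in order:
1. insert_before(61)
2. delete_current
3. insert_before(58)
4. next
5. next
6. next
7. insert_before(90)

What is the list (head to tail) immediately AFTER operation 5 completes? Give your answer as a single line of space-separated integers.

Answer: 61 58 6 9 2

Derivation:
After 1 (insert_before(61)): list=[61, 7, 6, 9, 2] cursor@7
After 2 (delete_current): list=[61, 6, 9, 2] cursor@6
After 3 (insert_before(58)): list=[61, 58, 6, 9, 2] cursor@6
After 4 (next): list=[61, 58, 6, 9, 2] cursor@9
After 5 (next): list=[61, 58, 6, 9, 2] cursor@2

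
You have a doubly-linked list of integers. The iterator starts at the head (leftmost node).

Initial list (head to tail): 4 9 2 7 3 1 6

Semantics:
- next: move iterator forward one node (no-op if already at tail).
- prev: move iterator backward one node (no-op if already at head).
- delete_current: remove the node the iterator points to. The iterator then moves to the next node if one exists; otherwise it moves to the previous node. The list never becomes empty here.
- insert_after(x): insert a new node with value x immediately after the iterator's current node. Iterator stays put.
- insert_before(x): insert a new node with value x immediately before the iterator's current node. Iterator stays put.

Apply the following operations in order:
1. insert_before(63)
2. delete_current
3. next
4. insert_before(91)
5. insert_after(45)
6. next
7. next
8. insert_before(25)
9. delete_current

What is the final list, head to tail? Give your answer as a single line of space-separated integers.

After 1 (insert_before(63)): list=[63, 4, 9, 2, 7, 3, 1, 6] cursor@4
After 2 (delete_current): list=[63, 9, 2, 7, 3, 1, 6] cursor@9
After 3 (next): list=[63, 9, 2, 7, 3, 1, 6] cursor@2
After 4 (insert_before(91)): list=[63, 9, 91, 2, 7, 3, 1, 6] cursor@2
After 5 (insert_after(45)): list=[63, 9, 91, 2, 45, 7, 3, 1, 6] cursor@2
After 6 (next): list=[63, 9, 91, 2, 45, 7, 3, 1, 6] cursor@45
After 7 (next): list=[63, 9, 91, 2, 45, 7, 3, 1, 6] cursor@7
After 8 (insert_before(25)): list=[63, 9, 91, 2, 45, 25, 7, 3, 1, 6] cursor@7
After 9 (delete_current): list=[63, 9, 91, 2, 45, 25, 3, 1, 6] cursor@3

Answer: 63 9 91 2 45 25 3 1 6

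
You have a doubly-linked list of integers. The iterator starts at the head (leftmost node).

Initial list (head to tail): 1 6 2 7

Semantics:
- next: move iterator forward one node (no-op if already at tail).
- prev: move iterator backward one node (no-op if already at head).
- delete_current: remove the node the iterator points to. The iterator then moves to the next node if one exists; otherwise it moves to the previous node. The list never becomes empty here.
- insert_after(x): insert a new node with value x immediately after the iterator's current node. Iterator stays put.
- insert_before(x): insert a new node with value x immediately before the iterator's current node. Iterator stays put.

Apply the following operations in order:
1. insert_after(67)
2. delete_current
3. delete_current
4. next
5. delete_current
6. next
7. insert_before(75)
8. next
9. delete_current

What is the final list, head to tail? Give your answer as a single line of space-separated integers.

After 1 (insert_after(67)): list=[1, 67, 6, 2, 7] cursor@1
After 2 (delete_current): list=[67, 6, 2, 7] cursor@67
After 3 (delete_current): list=[6, 2, 7] cursor@6
After 4 (next): list=[6, 2, 7] cursor@2
After 5 (delete_current): list=[6, 7] cursor@7
After 6 (next): list=[6, 7] cursor@7
After 7 (insert_before(75)): list=[6, 75, 7] cursor@7
After 8 (next): list=[6, 75, 7] cursor@7
After 9 (delete_current): list=[6, 75] cursor@75

Answer: 6 75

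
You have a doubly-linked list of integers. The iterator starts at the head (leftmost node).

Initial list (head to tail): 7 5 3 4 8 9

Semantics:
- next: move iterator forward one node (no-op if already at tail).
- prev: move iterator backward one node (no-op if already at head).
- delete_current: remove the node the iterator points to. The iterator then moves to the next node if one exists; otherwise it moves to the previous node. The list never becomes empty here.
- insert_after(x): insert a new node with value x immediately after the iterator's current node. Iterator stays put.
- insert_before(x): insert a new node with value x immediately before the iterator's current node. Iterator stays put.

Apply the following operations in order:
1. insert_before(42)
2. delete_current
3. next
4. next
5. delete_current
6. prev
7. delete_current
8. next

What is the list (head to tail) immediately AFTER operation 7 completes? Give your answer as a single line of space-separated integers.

After 1 (insert_before(42)): list=[42, 7, 5, 3, 4, 8, 9] cursor@7
After 2 (delete_current): list=[42, 5, 3, 4, 8, 9] cursor@5
After 3 (next): list=[42, 5, 3, 4, 8, 9] cursor@3
After 4 (next): list=[42, 5, 3, 4, 8, 9] cursor@4
After 5 (delete_current): list=[42, 5, 3, 8, 9] cursor@8
After 6 (prev): list=[42, 5, 3, 8, 9] cursor@3
After 7 (delete_current): list=[42, 5, 8, 9] cursor@8

Answer: 42 5 8 9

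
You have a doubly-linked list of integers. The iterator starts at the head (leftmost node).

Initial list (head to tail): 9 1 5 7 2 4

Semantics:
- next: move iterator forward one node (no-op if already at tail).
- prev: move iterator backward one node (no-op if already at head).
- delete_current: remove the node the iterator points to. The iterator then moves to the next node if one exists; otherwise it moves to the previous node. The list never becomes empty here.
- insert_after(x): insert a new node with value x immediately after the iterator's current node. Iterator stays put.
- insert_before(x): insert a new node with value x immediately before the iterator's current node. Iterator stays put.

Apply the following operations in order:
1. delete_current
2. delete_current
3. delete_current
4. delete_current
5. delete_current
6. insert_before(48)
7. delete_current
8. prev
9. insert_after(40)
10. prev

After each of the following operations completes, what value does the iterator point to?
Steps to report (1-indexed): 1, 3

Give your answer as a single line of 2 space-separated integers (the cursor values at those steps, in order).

After 1 (delete_current): list=[1, 5, 7, 2, 4] cursor@1
After 2 (delete_current): list=[5, 7, 2, 4] cursor@5
After 3 (delete_current): list=[7, 2, 4] cursor@7
After 4 (delete_current): list=[2, 4] cursor@2
After 5 (delete_current): list=[4] cursor@4
After 6 (insert_before(48)): list=[48, 4] cursor@4
After 7 (delete_current): list=[48] cursor@48
After 8 (prev): list=[48] cursor@48
After 9 (insert_after(40)): list=[48, 40] cursor@48
After 10 (prev): list=[48, 40] cursor@48

Answer: 1 7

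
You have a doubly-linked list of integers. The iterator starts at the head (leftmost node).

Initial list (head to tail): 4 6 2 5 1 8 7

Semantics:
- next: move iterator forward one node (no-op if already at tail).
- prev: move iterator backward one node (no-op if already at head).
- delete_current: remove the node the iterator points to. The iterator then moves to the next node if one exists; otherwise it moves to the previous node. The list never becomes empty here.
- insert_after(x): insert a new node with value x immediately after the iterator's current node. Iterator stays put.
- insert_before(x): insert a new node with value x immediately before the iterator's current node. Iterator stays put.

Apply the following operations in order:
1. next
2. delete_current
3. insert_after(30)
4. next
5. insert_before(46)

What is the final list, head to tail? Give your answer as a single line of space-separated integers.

After 1 (next): list=[4, 6, 2, 5, 1, 8, 7] cursor@6
After 2 (delete_current): list=[4, 2, 5, 1, 8, 7] cursor@2
After 3 (insert_after(30)): list=[4, 2, 30, 5, 1, 8, 7] cursor@2
After 4 (next): list=[4, 2, 30, 5, 1, 8, 7] cursor@30
After 5 (insert_before(46)): list=[4, 2, 46, 30, 5, 1, 8, 7] cursor@30

Answer: 4 2 46 30 5 1 8 7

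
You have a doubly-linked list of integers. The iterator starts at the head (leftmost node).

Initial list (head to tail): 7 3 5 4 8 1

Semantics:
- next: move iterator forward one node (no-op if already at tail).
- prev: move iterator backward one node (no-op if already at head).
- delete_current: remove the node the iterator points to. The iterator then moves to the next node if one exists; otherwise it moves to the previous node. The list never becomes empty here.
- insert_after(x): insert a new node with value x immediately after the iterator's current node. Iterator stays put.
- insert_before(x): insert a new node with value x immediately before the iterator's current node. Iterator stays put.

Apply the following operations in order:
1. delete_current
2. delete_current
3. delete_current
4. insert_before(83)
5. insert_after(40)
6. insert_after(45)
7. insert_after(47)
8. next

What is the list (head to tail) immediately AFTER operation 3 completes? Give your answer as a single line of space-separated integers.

After 1 (delete_current): list=[3, 5, 4, 8, 1] cursor@3
After 2 (delete_current): list=[5, 4, 8, 1] cursor@5
After 3 (delete_current): list=[4, 8, 1] cursor@4

Answer: 4 8 1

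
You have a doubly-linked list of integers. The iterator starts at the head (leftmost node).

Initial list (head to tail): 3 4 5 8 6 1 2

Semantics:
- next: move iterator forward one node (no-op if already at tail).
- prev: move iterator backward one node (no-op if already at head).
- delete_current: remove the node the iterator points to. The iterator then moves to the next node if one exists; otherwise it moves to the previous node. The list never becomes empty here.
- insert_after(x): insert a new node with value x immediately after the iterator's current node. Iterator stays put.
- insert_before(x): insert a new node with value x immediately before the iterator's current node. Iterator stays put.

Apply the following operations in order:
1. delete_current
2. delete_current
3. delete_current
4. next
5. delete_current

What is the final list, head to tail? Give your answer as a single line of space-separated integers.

Answer: 8 1 2

Derivation:
After 1 (delete_current): list=[4, 5, 8, 6, 1, 2] cursor@4
After 2 (delete_current): list=[5, 8, 6, 1, 2] cursor@5
After 3 (delete_current): list=[8, 6, 1, 2] cursor@8
After 4 (next): list=[8, 6, 1, 2] cursor@6
After 5 (delete_current): list=[8, 1, 2] cursor@1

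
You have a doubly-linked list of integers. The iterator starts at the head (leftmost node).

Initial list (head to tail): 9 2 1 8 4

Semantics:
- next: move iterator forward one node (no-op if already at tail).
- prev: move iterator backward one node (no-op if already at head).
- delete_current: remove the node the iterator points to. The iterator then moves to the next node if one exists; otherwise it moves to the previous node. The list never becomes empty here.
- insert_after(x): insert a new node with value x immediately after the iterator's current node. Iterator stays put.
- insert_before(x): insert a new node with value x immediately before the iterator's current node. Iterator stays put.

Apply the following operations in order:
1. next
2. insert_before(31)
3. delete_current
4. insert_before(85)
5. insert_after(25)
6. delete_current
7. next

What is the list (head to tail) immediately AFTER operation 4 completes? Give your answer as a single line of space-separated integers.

After 1 (next): list=[9, 2, 1, 8, 4] cursor@2
After 2 (insert_before(31)): list=[9, 31, 2, 1, 8, 4] cursor@2
After 3 (delete_current): list=[9, 31, 1, 8, 4] cursor@1
After 4 (insert_before(85)): list=[9, 31, 85, 1, 8, 4] cursor@1

Answer: 9 31 85 1 8 4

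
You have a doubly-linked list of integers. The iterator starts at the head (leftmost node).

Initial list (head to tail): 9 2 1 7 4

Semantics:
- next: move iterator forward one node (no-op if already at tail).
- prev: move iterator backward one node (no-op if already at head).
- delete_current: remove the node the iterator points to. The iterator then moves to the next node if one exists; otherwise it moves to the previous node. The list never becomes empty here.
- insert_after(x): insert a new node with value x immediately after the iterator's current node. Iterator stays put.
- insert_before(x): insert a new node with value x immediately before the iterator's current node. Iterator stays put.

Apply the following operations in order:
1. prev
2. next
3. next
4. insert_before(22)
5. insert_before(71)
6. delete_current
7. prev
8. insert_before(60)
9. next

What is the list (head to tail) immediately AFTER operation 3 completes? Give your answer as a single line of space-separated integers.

After 1 (prev): list=[9, 2, 1, 7, 4] cursor@9
After 2 (next): list=[9, 2, 1, 7, 4] cursor@2
After 3 (next): list=[9, 2, 1, 7, 4] cursor@1

Answer: 9 2 1 7 4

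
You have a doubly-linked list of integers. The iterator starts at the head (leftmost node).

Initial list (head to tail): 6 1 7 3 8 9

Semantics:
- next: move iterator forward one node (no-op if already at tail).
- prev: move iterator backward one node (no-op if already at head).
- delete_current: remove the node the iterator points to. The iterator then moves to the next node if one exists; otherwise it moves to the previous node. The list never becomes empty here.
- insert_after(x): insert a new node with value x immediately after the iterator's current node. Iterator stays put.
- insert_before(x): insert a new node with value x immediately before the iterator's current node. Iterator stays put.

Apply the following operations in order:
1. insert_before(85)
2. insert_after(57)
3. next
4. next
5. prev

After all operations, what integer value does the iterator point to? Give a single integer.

After 1 (insert_before(85)): list=[85, 6, 1, 7, 3, 8, 9] cursor@6
After 2 (insert_after(57)): list=[85, 6, 57, 1, 7, 3, 8, 9] cursor@6
After 3 (next): list=[85, 6, 57, 1, 7, 3, 8, 9] cursor@57
After 4 (next): list=[85, 6, 57, 1, 7, 3, 8, 9] cursor@1
After 5 (prev): list=[85, 6, 57, 1, 7, 3, 8, 9] cursor@57

Answer: 57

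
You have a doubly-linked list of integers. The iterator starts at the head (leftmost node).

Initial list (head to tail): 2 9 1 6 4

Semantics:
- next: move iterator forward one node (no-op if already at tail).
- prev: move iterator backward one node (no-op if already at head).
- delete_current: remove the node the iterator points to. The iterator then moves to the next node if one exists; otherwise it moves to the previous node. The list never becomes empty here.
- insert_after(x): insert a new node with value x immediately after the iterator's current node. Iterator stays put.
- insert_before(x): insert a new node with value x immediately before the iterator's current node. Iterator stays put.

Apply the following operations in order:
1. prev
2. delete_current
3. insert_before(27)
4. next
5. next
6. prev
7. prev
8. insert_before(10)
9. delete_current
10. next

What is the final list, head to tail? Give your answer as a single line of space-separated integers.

Answer: 27 10 1 6 4

Derivation:
After 1 (prev): list=[2, 9, 1, 6, 4] cursor@2
After 2 (delete_current): list=[9, 1, 6, 4] cursor@9
After 3 (insert_before(27)): list=[27, 9, 1, 6, 4] cursor@9
After 4 (next): list=[27, 9, 1, 6, 4] cursor@1
After 5 (next): list=[27, 9, 1, 6, 4] cursor@6
After 6 (prev): list=[27, 9, 1, 6, 4] cursor@1
After 7 (prev): list=[27, 9, 1, 6, 4] cursor@9
After 8 (insert_before(10)): list=[27, 10, 9, 1, 6, 4] cursor@9
After 9 (delete_current): list=[27, 10, 1, 6, 4] cursor@1
After 10 (next): list=[27, 10, 1, 6, 4] cursor@6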